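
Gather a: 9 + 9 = 18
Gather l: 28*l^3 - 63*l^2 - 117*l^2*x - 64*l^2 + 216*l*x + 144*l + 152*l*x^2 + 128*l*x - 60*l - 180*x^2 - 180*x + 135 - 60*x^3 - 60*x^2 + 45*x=28*l^3 + l^2*(-117*x - 127) + l*(152*x^2 + 344*x + 84) - 60*x^3 - 240*x^2 - 135*x + 135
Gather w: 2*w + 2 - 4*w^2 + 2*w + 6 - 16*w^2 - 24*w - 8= -20*w^2 - 20*w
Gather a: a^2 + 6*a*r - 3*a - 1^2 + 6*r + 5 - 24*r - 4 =a^2 + a*(6*r - 3) - 18*r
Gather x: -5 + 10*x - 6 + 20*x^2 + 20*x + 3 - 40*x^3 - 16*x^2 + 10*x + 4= -40*x^3 + 4*x^2 + 40*x - 4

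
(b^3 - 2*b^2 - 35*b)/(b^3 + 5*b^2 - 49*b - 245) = b/(b + 7)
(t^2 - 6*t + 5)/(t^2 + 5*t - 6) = (t - 5)/(t + 6)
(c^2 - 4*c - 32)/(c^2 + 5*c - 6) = (c^2 - 4*c - 32)/(c^2 + 5*c - 6)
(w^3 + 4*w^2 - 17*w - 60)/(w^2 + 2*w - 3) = (w^2 + w - 20)/(w - 1)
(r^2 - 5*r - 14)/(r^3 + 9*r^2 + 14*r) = (r - 7)/(r*(r + 7))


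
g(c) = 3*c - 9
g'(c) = 3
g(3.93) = 2.79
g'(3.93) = 3.00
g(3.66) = 1.98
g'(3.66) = 3.00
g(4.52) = 4.56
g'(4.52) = 3.00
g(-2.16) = -15.48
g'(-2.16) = 3.00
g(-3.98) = -20.94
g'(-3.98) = 3.00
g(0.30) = -8.10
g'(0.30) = 3.00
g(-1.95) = -14.85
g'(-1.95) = 3.00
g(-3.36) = -19.08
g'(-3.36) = 3.00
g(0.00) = -9.00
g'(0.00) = 3.00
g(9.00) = 18.00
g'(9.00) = 3.00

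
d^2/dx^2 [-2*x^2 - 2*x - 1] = -4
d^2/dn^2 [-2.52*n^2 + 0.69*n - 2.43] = -5.04000000000000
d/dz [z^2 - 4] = 2*z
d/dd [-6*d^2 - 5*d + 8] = -12*d - 5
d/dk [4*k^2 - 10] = 8*k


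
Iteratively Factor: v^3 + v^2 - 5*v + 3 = (v + 3)*(v^2 - 2*v + 1) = (v - 1)*(v + 3)*(v - 1)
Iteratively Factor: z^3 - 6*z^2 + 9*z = (z - 3)*(z^2 - 3*z) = z*(z - 3)*(z - 3)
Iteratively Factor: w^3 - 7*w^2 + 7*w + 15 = (w + 1)*(w^2 - 8*w + 15) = (w - 3)*(w + 1)*(w - 5)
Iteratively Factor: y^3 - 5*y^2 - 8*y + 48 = (y - 4)*(y^2 - y - 12) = (y - 4)*(y + 3)*(y - 4)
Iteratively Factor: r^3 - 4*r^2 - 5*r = (r)*(r^2 - 4*r - 5) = r*(r - 5)*(r + 1)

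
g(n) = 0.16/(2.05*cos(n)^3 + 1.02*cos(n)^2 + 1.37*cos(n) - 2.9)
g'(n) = 0.16*(6.15*sin(n)*cos(n)^2 + 2.04*sin(n)*cos(n) + 1.37*sin(n))/(2.05*cos(n)^3 + 1.02*cos(n)^2 + 1.37*cos(n) - 2.9)^2 = (0.984*cos(n)^2 + 0.3264*cos(n) + 0.2192)*sin(n)/(2.05*cos(n)^3 + 1.02*cos(n)^2 + 1.37*cos(n) - 2.9)^2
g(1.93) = -0.05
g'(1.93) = 0.02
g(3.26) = -0.03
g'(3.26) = -0.00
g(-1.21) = -0.07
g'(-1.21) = -0.09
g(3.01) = -0.03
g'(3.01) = 0.00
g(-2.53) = -0.04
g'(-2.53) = -0.02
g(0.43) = 0.22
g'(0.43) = 1.05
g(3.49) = -0.03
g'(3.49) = -0.01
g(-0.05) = 0.10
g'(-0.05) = -0.03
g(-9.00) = -0.03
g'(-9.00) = -0.01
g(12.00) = 0.75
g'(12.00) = -13.97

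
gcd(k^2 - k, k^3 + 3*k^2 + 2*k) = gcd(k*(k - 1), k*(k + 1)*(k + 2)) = k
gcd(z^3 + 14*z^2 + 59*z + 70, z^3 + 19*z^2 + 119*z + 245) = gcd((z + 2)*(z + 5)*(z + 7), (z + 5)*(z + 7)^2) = z^2 + 12*z + 35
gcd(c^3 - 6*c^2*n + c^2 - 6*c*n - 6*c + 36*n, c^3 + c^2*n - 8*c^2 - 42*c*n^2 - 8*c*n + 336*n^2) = c - 6*n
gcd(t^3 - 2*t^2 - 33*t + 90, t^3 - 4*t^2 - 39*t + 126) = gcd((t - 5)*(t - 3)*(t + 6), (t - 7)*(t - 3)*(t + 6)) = t^2 + 3*t - 18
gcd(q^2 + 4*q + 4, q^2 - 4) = q + 2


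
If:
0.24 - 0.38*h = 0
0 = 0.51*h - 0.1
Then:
No Solution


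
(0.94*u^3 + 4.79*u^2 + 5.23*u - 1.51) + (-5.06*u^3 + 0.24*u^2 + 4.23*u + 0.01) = -4.12*u^3 + 5.03*u^2 + 9.46*u - 1.5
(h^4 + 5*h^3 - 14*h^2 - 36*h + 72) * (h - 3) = h^5 + 2*h^4 - 29*h^3 + 6*h^2 + 180*h - 216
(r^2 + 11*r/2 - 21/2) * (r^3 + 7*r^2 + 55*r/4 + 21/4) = r^5 + 25*r^4/2 + 167*r^3/4 + 59*r^2/8 - 231*r/2 - 441/8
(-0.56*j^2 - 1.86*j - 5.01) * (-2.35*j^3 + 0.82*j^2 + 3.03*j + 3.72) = 1.316*j^5 + 3.9118*j^4 + 8.5515*j^3 - 11.8272*j^2 - 22.0995*j - 18.6372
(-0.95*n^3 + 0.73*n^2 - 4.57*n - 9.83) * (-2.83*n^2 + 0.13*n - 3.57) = 2.6885*n^5 - 2.1894*n^4 + 16.4195*n^3 + 24.6187*n^2 + 15.037*n + 35.0931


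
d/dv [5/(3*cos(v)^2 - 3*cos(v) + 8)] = 15*(2*cos(v) - 1)*sin(v)/(3*cos(v)^2 - 3*cos(v) + 8)^2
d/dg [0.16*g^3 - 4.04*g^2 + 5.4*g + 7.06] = 0.48*g^2 - 8.08*g + 5.4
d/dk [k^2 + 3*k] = 2*k + 3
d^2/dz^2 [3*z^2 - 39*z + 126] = 6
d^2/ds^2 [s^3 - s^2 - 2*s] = 6*s - 2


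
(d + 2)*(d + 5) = d^2 + 7*d + 10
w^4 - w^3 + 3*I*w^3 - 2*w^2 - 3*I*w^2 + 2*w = w*(w - 1)*(w + I)*(w + 2*I)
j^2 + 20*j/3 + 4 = (j + 2/3)*(j + 6)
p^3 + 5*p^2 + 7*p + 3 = (p + 1)^2*(p + 3)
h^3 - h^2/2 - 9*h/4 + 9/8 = (h - 3/2)*(h - 1/2)*(h + 3/2)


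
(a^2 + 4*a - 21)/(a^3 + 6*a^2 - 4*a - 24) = (a^2 + 4*a - 21)/(a^3 + 6*a^2 - 4*a - 24)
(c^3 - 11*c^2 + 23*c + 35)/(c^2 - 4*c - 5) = c - 7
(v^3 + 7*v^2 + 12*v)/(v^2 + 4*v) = v + 3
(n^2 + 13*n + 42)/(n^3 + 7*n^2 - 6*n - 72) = (n + 7)/(n^2 + n - 12)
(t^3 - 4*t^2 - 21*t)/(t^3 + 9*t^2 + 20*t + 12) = t*(t^2 - 4*t - 21)/(t^3 + 9*t^2 + 20*t + 12)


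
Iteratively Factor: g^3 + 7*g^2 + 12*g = (g + 3)*(g^2 + 4*g) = (g + 3)*(g + 4)*(g)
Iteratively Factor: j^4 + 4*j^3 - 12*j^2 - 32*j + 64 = (j + 4)*(j^3 - 12*j + 16) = (j - 2)*(j + 4)*(j^2 + 2*j - 8) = (j - 2)*(j + 4)^2*(j - 2)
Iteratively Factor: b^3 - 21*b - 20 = (b - 5)*(b^2 + 5*b + 4) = (b - 5)*(b + 4)*(b + 1)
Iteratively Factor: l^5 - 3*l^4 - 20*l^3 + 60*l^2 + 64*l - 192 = (l + 4)*(l^4 - 7*l^3 + 8*l^2 + 28*l - 48) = (l - 2)*(l + 4)*(l^3 - 5*l^2 - 2*l + 24) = (l - 2)*(l + 2)*(l + 4)*(l^2 - 7*l + 12) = (l - 3)*(l - 2)*(l + 2)*(l + 4)*(l - 4)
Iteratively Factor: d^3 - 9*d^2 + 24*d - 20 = (d - 2)*(d^2 - 7*d + 10) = (d - 2)^2*(d - 5)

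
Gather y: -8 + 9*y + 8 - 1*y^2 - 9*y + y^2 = 0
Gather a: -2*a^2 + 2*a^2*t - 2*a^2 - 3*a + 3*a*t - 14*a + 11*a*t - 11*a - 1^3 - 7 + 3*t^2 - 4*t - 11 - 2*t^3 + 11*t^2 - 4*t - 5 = a^2*(2*t - 4) + a*(14*t - 28) - 2*t^3 + 14*t^2 - 8*t - 24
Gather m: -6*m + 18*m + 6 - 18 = 12*m - 12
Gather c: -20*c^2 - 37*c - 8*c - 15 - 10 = -20*c^2 - 45*c - 25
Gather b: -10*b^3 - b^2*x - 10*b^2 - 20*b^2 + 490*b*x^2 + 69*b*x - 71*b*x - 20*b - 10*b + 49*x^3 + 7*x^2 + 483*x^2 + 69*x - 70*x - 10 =-10*b^3 + b^2*(-x - 30) + b*(490*x^2 - 2*x - 30) + 49*x^3 + 490*x^2 - x - 10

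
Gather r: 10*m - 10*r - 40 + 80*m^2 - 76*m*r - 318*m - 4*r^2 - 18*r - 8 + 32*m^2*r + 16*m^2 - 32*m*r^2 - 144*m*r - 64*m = 96*m^2 - 372*m + r^2*(-32*m - 4) + r*(32*m^2 - 220*m - 28) - 48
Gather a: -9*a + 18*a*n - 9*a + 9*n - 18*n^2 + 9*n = a*(18*n - 18) - 18*n^2 + 18*n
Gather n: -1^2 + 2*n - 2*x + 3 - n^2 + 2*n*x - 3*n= -n^2 + n*(2*x - 1) - 2*x + 2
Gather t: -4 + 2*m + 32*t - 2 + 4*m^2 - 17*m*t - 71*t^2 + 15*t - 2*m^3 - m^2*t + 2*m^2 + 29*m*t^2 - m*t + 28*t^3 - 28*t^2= -2*m^3 + 6*m^2 + 2*m + 28*t^3 + t^2*(29*m - 99) + t*(-m^2 - 18*m + 47) - 6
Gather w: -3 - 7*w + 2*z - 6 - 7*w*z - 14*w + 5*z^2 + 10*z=w*(-7*z - 21) + 5*z^2 + 12*z - 9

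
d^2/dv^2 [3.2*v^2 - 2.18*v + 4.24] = 6.40000000000000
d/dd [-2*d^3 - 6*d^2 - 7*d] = -6*d^2 - 12*d - 7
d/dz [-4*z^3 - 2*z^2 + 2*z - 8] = -12*z^2 - 4*z + 2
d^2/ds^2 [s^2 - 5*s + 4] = 2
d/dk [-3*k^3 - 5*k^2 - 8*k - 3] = -9*k^2 - 10*k - 8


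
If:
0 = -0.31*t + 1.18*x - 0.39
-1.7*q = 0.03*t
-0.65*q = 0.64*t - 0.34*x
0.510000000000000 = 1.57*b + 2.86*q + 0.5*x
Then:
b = 0.21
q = -0.00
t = 0.21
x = 0.39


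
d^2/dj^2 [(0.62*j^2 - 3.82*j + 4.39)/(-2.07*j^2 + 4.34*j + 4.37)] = (3.5527136788005e-15*j^4 + 21.596724*j^3 - 146.515014*j^2 + 443.96532*j - 413.378438)/(8.869743*j^6 - 55.789398*j^5 + 60.794037*j^4 + 153.808732*j^3 - 128.342967*j^2 - 248.641638*j - 83.453453)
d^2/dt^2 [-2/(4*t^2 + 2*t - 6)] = 2*(4*t^2 + 2*t - (4*t + 1)^2 - 6)/(2*t^2 + t - 3)^3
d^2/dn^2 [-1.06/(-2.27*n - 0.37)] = 10.924148/(2.27*n + 0.37)^3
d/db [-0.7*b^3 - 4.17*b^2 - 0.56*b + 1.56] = -2.1*b^2 - 8.34*b - 0.56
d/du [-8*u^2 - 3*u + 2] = -16*u - 3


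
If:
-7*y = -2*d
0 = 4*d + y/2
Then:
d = 0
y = 0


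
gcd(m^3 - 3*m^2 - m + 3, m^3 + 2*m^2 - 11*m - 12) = m^2 - 2*m - 3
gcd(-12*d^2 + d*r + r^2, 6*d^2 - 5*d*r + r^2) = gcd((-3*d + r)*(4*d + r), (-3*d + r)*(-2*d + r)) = -3*d + r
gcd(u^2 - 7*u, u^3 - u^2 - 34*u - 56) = u - 7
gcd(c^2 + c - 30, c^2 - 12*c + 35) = c - 5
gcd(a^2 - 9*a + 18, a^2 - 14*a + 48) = a - 6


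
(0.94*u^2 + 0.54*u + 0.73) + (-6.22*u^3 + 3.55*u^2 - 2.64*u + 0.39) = -6.22*u^3 + 4.49*u^2 - 2.1*u + 1.12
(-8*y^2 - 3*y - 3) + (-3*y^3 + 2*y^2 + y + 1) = -3*y^3 - 6*y^2 - 2*y - 2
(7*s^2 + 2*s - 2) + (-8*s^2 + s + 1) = -s^2 + 3*s - 1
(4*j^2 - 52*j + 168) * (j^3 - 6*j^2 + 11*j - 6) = 4*j^5 - 76*j^4 + 524*j^3 - 1604*j^2 + 2160*j - 1008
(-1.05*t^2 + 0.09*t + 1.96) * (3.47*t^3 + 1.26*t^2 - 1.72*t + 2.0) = -3.6435*t^5 - 1.0107*t^4 + 8.7206*t^3 + 0.2148*t^2 - 3.1912*t + 3.92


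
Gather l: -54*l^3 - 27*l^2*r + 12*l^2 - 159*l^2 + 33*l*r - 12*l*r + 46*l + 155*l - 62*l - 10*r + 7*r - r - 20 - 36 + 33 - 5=-54*l^3 + l^2*(-27*r - 147) + l*(21*r + 139) - 4*r - 28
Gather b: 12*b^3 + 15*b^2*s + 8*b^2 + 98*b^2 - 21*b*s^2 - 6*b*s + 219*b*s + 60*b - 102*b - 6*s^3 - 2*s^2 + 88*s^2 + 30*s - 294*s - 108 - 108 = 12*b^3 + b^2*(15*s + 106) + b*(-21*s^2 + 213*s - 42) - 6*s^3 + 86*s^2 - 264*s - 216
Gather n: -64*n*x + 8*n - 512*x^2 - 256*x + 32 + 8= n*(8 - 64*x) - 512*x^2 - 256*x + 40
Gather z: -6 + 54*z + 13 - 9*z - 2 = 45*z + 5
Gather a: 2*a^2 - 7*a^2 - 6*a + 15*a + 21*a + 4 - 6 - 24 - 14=-5*a^2 + 30*a - 40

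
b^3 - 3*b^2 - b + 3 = (b - 3)*(b - 1)*(b + 1)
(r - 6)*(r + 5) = r^2 - r - 30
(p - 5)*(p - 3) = p^2 - 8*p + 15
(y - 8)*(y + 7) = y^2 - y - 56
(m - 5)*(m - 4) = m^2 - 9*m + 20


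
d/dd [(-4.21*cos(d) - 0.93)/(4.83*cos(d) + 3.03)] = 8.2644*sin(d)/(4.83*cos(d) + 3.03)^2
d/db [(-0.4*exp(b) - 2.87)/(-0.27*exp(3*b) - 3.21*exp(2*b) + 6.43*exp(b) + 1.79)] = (-0.216*exp(3*b) - 3.6087*exp(2*b) - 18.4254*exp(b) + 17.7381)*exp(b)/(0.0729*exp(6*b) + 1.7334*exp(5*b) + 6.8319*exp(4*b) - 42.2472*exp(3*b) + 29.8531*exp(2*b) + 23.0194*exp(b) + 3.2041)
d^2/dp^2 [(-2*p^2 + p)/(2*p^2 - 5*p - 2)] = 4*(-8*p^3 - 12*p^2 + 6*p - 9)/(8*p^6 - 60*p^5 + 126*p^4 - 5*p^3 - 126*p^2 - 60*p - 8)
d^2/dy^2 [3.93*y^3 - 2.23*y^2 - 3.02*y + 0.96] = 23.58*y - 4.46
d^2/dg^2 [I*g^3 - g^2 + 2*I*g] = 6*I*g - 2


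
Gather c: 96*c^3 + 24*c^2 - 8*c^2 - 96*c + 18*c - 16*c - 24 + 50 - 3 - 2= 96*c^3 + 16*c^2 - 94*c + 21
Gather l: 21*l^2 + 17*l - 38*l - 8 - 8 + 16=21*l^2 - 21*l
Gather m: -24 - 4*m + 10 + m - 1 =-3*m - 15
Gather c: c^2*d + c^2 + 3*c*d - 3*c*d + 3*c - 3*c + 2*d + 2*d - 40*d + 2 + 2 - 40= c^2*(d + 1) - 36*d - 36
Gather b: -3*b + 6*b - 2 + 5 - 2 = 3*b + 1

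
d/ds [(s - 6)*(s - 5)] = 2*s - 11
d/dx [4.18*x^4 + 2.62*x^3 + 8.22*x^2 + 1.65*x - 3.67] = 16.72*x^3 + 7.86*x^2 + 16.44*x + 1.65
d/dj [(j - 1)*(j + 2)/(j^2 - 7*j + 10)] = 4*(-2*j^2 + 6*j - 1)/(j^4 - 14*j^3 + 69*j^2 - 140*j + 100)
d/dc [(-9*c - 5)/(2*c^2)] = (9*c + 10)/(2*c^3)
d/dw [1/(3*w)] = -1/(3*w^2)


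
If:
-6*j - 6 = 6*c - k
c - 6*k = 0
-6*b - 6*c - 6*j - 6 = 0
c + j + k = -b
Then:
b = -1/6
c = 6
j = -41/6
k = 1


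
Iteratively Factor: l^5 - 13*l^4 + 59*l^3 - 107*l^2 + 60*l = (l - 5)*(l^4 - 8*l^3 + 19*l^2 - 12*l) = (l - 5)*(l - 3)*(l^3 - 5*l^2 + 4*l) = (l - 5)*(l - 4)*(l - 3)*(l^2 - l) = (l - 5)*(l - 4)*(l - 3)*(l - 1)*(l)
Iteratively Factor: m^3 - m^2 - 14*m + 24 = (m - 3)*(m^2 + 2*m - 8) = (m - 3)*(m - 2)*(m + 4)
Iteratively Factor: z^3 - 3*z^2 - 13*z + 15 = (z + 3)*(z^2 - 6*z + 5) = (z - 1)*(z + 3)*(z - 5)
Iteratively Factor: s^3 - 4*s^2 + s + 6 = (s - 3)*(s^2 - s - 2) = (s - 3)*(s + 1)*(s - 2)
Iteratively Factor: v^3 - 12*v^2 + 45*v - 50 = (v - 5)*(v^2 - 7*v + 10) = (v - 5)^2*(v - 2)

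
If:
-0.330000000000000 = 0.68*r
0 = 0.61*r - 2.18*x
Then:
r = -0.49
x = -0.14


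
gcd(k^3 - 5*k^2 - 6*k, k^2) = k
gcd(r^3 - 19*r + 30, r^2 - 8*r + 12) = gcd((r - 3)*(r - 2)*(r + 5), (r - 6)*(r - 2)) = r - 2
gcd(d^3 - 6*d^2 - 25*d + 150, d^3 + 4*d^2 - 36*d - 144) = d - 6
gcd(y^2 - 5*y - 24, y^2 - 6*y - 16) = y - 8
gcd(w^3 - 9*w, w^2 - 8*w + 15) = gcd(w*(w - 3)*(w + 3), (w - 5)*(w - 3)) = w - 3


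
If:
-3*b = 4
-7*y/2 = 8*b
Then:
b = -4/3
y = 64/21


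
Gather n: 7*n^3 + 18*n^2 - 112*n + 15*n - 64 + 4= 7*n^3 + 18*n^2 - 97*n - 60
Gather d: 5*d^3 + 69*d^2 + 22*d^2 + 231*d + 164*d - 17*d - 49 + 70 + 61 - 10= 5*d^3 + 91*d^2 + 378*d + 72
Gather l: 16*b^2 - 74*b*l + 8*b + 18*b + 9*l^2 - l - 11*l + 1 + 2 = 16*b^2 + 26*b + 9*l^2 + l*(-74*b - 12) + 3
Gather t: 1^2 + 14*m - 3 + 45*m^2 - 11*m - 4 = 45*m^2 + 3*m - 6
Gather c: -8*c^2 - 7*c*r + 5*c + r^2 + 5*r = -8*c^2 + c*(5 - 7*r) + r^2 + 5*r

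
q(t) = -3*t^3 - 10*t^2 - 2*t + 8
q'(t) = -9*t^2 - 20*t - 2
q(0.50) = 4.12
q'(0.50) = -14.25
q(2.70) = -129.35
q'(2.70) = -121.61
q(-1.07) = 2.37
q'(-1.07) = 9.10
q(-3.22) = 10.91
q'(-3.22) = -30.92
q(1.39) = -22.16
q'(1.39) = -47.19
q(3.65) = -278.41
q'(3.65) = -194.90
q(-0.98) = 3.18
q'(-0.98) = 8.96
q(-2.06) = -4.09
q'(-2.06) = 1.01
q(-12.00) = 3776.00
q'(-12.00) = -1058.00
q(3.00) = -169.00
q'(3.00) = -143.00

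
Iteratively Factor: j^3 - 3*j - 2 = (j - 2)*(j^2 + 2*j + 1) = (j - 2)*(j + 1)*(j + 1)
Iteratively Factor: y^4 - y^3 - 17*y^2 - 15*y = (y + 1)*(y^3 - 2*y^2 - 15*y) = y*(y + 1)*(y^2 - 2*y - 15) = y*(y - 5)*(y + 1)*(y + 3)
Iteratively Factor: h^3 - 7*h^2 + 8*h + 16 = (h + 1)*(h^2 - 8*h + 16) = (h - 4)*(h + 1)*(h - 4)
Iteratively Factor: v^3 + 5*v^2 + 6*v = (v)*(v^2 + 5*v + 6) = v*(v + 2)*(v + 3)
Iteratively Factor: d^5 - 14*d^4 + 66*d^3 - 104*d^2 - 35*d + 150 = (d - 3)*(d^4 - 11*d^3 + 33*d^2 - 5*d - 50) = (d - 5)*(d - 3)*(d^3 - 6*d^2 + 3*d + 10) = (d - 5)*(d - 3)*(d - 2)*(d^2 - 4*d - 5) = (d - 5)^2*(d - 3)*(d - 2)*(d + 1)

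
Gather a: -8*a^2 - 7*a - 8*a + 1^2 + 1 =-8*a^2 - 15*a + 2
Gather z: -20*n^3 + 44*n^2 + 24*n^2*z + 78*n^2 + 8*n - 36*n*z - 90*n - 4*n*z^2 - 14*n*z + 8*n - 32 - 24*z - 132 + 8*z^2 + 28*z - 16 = -20*n^3 + 122*n^2 - 74*n + z^2*(8 - 4*n) + z*(24*n^2 - 50*n + 4) - 180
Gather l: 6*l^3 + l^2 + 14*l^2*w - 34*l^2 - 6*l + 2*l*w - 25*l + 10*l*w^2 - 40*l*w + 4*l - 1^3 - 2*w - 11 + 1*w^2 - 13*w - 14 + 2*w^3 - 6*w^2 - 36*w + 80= 6*l^3 + l^2*(14*w - 33) + l*(10*w^2 - 38*w - 27) + 2*w^3 - 5*w^2 - 51*w + 54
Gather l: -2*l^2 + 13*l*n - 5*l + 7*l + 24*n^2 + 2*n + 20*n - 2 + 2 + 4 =-2*l^2 + l*(13*n + 2) + 24*n^2 + 22*n + 4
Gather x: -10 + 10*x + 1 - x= 9*x - 9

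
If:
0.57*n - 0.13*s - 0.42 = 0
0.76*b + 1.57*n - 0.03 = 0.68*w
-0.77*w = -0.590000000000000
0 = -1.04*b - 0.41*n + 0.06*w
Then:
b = -0.12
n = 0.41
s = -1.44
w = 0.77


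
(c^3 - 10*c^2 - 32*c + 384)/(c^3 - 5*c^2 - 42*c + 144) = (c - 8)/(c - 3)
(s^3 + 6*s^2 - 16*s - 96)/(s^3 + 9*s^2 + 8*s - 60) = (s^2 - 16)/(s^2 + 3*s - 10)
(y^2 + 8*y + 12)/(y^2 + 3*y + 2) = (y + 6)/(y + 1)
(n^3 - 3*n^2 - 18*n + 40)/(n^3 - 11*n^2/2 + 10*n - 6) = 2*(n^2 - n - 20)/(2*n^2 - 7*n + 6)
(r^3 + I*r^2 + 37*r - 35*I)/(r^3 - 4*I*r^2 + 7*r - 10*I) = (r + 7*I)/(r + 2*I)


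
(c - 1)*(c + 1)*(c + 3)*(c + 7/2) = c^4 + 13*c^3/2 + 19*c^2/2 - 13*c/2 - 21/2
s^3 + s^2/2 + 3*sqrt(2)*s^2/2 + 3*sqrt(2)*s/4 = s*(s + 1/2)*(s + 3*sqrt(2)/2)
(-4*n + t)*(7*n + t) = -28*n^2 + 3*n*t + t^2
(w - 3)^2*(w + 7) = w^3 + w^2 - 33*w + 63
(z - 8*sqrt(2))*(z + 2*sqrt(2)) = z^2 - 6*sqrt(2)*z - 32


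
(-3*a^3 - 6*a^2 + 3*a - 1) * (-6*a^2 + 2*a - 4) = 18*a^5 + 30*a^4 - 18*a^3 + 36*a^2 - 14*a + 4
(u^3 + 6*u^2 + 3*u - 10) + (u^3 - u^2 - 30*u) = 2*u^3 + 5*u^2 - 27*u - 10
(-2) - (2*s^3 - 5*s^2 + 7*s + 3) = -2*s^3 + 5*s^2 - 7*s - 5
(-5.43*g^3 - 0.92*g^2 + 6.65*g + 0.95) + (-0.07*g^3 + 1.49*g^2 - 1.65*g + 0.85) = -5.5*g^3 + 0.57*g^2 + 5.0*g + 1.8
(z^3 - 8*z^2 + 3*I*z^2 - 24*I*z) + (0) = z^3 - 8*z^2 + 3*I*z^2 - 24*I*z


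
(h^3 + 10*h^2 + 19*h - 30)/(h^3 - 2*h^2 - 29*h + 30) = (h + 6)/(h - 6)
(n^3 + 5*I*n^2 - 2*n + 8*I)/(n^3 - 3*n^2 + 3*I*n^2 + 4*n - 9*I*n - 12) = (n + 2*I)/(n - 3)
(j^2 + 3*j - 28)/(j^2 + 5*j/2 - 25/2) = 2*(j^2 + 3*j - 28)/(2*j^2 + 5*j - 25)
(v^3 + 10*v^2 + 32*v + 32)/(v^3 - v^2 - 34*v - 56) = (v + 4)/(v - 7)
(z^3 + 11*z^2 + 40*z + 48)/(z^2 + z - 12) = (z^2 + 7*z + 12)/(z - 3)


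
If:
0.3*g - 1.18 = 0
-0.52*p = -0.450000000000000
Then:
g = 3.93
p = 0.87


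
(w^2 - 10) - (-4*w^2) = 5*w^2 - 10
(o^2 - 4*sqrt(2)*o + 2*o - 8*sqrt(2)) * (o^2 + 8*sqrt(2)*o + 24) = o^4 + 2*o^3 + 4*sqrt(2)*o^3 - 40*o^2 + 8*sqrt(2)*o^2 - 96*sqrt(2)*o - 80*o - 192*sqrt(2)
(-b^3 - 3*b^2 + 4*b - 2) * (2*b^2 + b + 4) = -2*b^5 - 7*b^4 + b^3 - 12*b^2 + 14*b - 8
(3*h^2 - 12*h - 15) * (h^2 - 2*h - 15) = 3*h^4 - 18*h^3 - 36*h^2 + 210*h + 225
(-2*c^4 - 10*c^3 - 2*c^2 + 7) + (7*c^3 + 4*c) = -2*c^4 - 3*c^3 - 2*c^2 + 4*c + 7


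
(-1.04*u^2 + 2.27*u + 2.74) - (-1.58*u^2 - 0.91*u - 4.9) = 0.54*u^2 + 3.18*u + 7.64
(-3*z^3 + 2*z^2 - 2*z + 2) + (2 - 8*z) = -3*z^3 + 2*z^2 - 10*z + 4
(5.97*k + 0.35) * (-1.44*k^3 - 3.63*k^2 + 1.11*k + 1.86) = -8.5968*k^4 - 22.1751*k^3 + 5.3562*k^2 + 11.4927*k + 0.651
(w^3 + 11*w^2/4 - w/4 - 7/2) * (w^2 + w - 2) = w^5 + 15*w^4/4 + w^3/2 - 37*w^2/4 - 3*w + 7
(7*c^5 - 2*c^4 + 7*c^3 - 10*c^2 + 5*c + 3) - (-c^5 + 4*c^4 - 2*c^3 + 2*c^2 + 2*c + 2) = 8*c^5 - 6*c^4 + 9*c^3 - 12*c^2 + 3*c + 1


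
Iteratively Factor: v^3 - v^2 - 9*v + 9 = (v - 3)*(v^2 + 2*v - 3) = (v - 3)*(v - 1)*(v + 3)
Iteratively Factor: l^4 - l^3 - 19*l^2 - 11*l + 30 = (l + 3)*(l^3 - 4*l^2 - 7*l + 10) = (l - 1)*(l + 3)*(l^2 - 3*l - 10) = (l - 1)*(l + 2)*(l + 3)*(l - 5)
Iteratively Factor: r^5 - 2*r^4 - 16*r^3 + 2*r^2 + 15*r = (r - 5)*(r^4 + 3*r^3 - r^2 - 3*r) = (r - 5)*(r - 1)*(r^3 + 4*r^2 + 3*r) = (r - 5)*(r - 1)*(r + 3)*(r^2 + r) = r*(r - 5)*(r - 1)*(r + 3)*(r + 1)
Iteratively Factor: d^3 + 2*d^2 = (d)*(d^2 + 2*d) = d^2*(d + 2)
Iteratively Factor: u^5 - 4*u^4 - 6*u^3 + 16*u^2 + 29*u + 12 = (u + 1)*(u^4 - 5*u^3 - u^2 + 17*u + 12) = (u - 4)*(u + 1)*(u^3 - u^2 - 5*u - 3) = (u - 4)*(u - 3)*(u + 1)*(u^2 + 2*u + 1) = (u - 4)*(u - 3)*(u + 1)^2*(u + 1)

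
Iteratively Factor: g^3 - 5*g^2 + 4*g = (g)*(g^2 - 5*g + 4) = g*(g - 1)*(g - 4)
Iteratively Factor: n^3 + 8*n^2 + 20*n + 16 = (n + 2)*(n^2 + 6*n + 8) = (n + 2)^2*(n + 4)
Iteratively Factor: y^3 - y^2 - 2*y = (y + 1)*(y^2 - 2*y) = y*(y + 1)*(y - 2)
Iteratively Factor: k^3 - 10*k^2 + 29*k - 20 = (k - 5)*(k^2 - 5*k + 4) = (k - 5)*(k - 1)*(k - 4)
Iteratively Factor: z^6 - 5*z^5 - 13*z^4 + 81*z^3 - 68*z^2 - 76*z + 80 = (z - 2)*(z^5 - 3*z^4 - 19*z^3 + 43*z^2 + 18*z - 40) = (z - 2)*(z - 1)*(z^4 - 2*z^3 - 21*z^2 + 22*z + 40) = (z - 2)*(z - 1)*(z + 1)*(z^3 - 3*z^2 - 18*z + 40) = (z - 5)*(z - 2)*(z - 1)*(z + 1)*(z^2 + 2*z - 8) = (z - 5)*(z - 2)^2*(z - 1)*(z + 1)*(z + 4)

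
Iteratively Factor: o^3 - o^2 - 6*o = (o)*(o^2 - o - 6) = o*(o + 2)*(o - 3)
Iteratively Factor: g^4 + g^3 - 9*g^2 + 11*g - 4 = (g - 1)*(g^3 + 2*g^2 - 7*g + 4) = (g - 1)^2*(g^2 + 3*g - 4) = (g - 1)^2*(g + 4)*(g - 1)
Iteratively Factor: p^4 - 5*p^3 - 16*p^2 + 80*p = (p - 4)*(p^3 - p^2 - 20*p) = (p - 4)*(p + 4)*(p^2 - 5*p) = (p - 5)*(p - 4)*(p + 4)*(p)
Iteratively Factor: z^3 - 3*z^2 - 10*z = (z + 2)*(z^2 - 5*z) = (z - 5)*(z + 2)*(z)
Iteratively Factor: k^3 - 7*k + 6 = (k - 2)*(k^2 + 2*k - 3) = (k - 2)*(k + 3)*(k - 1)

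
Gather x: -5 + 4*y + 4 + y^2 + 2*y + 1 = y^2 + 6*y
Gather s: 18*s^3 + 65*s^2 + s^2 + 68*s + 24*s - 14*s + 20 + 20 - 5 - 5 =18*s^3 + 66*s^2 + 78*s + 30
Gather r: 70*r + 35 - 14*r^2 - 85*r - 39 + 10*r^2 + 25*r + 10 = -4*r^2 + 10*r + 6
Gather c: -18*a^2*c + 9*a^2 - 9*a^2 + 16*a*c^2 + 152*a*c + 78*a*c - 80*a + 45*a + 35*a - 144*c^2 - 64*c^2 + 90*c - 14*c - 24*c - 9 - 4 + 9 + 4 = c^2*(16*a - 208) + c*(-18*a^2 + 230*a + 52)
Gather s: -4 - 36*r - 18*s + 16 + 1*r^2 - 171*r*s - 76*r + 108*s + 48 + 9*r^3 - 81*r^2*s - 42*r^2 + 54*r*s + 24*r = 9*r^3 - 41*r^2 - 88*r + s*(-81*r^2 - 117*r + 90) + 60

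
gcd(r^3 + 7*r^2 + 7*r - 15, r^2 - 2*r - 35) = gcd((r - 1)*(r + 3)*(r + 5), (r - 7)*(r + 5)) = r + 5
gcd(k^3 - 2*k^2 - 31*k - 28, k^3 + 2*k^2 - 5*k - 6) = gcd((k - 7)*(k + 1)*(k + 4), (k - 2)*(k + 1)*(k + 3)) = k + 1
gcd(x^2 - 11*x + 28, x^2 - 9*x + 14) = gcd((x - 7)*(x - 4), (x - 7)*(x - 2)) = x - 7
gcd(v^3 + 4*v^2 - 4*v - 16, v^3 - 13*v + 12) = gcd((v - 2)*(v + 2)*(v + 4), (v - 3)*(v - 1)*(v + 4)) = v + 4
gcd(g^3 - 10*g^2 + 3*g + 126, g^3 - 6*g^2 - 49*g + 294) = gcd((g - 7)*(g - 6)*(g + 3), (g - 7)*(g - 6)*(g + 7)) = g^2 - 13*g + 42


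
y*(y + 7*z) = y^2 + 7*y*z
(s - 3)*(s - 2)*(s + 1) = s^3 - 4*s^2 + s + 6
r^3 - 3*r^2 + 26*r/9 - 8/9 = (r - 4/3)*(r - 1)*(r - 2/3)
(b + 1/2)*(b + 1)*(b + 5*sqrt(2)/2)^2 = b^4 + 3*b^3/2 + 5*sqrt(2)*b^3 + 15*sqrt(2)*b^2/2 + 13*b^2 + 5*sqrt(2)*b/2 + 75*b/4 + 25/4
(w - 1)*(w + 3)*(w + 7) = w^3 + 9*w^2 + 11*w - 21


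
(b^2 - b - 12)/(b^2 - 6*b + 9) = (b^2 - b - 12)/(b^2 - 6*b + 9)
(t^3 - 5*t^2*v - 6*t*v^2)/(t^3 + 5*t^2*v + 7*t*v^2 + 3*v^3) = t*(t - 6*v)/(t^2 + 4*t*v + 3*v^2)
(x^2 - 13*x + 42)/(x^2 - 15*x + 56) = (x - 6)/(x - 8)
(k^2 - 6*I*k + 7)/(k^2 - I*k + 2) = (k - 7*I)/(k - 2*I)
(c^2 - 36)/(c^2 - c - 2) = (36 - c^2)/(-c^2 + c + 2)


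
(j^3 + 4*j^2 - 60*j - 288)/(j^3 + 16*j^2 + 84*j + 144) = (j - 8)/(j + 4)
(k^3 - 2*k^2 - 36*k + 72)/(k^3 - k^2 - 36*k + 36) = (k - 2)/(k - 1)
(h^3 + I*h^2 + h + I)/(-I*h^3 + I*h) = (I*h^3 - h^2 + I*h - 1)/(h^3 - h)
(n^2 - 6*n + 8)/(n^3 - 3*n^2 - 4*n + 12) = (n - 4)/(n^2 - n - 6)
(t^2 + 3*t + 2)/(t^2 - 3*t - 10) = (t + 1)/(t - 5)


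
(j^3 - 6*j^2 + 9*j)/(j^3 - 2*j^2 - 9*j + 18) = j*(j - 3)/(j^2 + j - 6)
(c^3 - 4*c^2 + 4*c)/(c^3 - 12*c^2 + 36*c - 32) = c/(c - 8)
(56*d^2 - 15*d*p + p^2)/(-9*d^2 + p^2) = (-56*d^2 + 15*d*p - p^2)/(9*d^2 - p^2)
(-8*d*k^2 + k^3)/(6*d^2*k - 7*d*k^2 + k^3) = k*(-8*d + k)/(6*d^2 - 7*d*k + k^2)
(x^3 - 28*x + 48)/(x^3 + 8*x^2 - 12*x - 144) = (x - 2)/(x + 6)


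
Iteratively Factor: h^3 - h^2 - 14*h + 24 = (h + 4)*(h^2 - 5*h + 6) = (h - 2)*(h + 4)*(h - 3)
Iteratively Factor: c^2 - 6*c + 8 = (c - 2)*(c - 4)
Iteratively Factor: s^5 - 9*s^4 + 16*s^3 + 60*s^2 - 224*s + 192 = (s - 4)*(s^4 - 5*s^3 - 4*s^2 + 44*s - 48) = (s - 4)*(s - 2)*(s^3 - 3*s^2 - 10*s + 24) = (s - 4)*(s - 2)^2*(s^2 - s - 12) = (s - 4)^2*(s - 2)^2*(s + 3)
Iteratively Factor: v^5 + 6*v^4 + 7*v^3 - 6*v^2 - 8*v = (v + 4)*(v^4 + 2*v^3 - v^2 - 2*v) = (v - 1)*(v + 4)*(v^3 + 3*v^2 + 2*v) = (v - 1)*(v + 2)*(v + 4)*(v^2 + v) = (v - 1)*(v + 1)*(v + 2)*(v + 4)*(v)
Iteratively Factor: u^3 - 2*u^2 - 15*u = (u + 3)*(u^2 - 5*u) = u*(u + 3)*(u - 5)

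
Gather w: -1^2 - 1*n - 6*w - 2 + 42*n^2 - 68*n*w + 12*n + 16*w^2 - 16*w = 42*n^2 + 11*n + 16*w^2 + w*(-68*n - 22) - 3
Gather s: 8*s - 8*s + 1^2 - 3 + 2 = 0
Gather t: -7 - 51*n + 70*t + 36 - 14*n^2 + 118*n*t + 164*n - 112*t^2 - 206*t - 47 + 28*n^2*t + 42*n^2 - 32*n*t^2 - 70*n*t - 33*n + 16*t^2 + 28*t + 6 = 28*n^2 + 80*n + t^2*(-32*n - 96) + t*(28*n^2 + 48*n - 108) - 12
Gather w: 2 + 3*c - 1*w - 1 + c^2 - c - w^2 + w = c^2 + 2*c - w^2 + 1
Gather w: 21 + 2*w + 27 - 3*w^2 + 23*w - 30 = -3*w^2 + 25*w + 18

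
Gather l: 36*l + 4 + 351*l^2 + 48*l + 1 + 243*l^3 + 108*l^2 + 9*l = 243*l^3 + 459*l^2 + 93*l + 5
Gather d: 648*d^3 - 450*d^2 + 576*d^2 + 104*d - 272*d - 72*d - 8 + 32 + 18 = 648*d^3 + 126*d^2 - 240*d + 42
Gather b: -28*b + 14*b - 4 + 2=-14*b - 2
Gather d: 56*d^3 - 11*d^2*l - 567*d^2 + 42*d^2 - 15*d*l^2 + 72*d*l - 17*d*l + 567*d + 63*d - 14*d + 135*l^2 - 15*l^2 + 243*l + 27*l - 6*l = 56*d^3 + d^2*(-11*l - 525) + d*(-15*l^2 + 55*l + 616) + 120*l^2 + 264*l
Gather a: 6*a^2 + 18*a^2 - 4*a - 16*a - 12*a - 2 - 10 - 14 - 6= 24*a^2 - 32*a - 32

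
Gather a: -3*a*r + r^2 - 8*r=-3*a*r + r^2 - 8*r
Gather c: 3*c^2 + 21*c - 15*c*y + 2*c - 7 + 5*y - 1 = 3*c^2 + c*(23 - 15*y) + 5*y - 8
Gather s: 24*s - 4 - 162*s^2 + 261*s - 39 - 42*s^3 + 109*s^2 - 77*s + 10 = -42*s^3 - 53*s^2 + 208*s - 33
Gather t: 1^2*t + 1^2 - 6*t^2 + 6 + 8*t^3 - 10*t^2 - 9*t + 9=8*t^3 - 16*t^2 - 8*t + 16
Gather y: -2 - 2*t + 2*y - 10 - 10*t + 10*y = -12*t + 12*y - 12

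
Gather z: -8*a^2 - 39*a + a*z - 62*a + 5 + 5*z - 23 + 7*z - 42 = -8*a^2 - 101*a + z*(a + 12) - 60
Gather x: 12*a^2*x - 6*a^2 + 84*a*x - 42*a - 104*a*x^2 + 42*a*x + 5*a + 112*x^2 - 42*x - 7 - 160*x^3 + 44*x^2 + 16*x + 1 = -6*a^2 - 37*a - 160*x^3 + x^2*(156 - 104*a) + x*(12*a^2 + 126*a - 26) - 6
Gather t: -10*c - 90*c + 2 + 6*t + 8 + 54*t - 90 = -100*c + 60*t - 80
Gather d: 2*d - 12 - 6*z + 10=2*d - 6*z - 2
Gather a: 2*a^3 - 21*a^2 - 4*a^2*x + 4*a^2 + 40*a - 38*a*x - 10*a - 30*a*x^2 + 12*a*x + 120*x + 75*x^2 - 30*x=2*a^3 + a^2*(-4*x - 17) + a*(-30*x^2 - 26*x + 30) + 75*x^2 + 90*x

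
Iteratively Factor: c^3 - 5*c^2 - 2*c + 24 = (c - 3)*(c^2 - 2*c - 8) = (c - 4)*(c - 3)*(c + 2)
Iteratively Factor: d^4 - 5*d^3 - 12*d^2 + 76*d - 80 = (d - 2)*(d^3 - 3*d^2 - 18*d + 40) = (d - 2)^2*(d^2 - d - 20) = (d - 5)*(d - 2)^2*(d + 4)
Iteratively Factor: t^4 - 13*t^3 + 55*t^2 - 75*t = (t - 5)*(t^3 - 8*t^2 + 15*t) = (t - 5)*(t - 3)*(t^2 - 5*t) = t*(t - 5)*(t - 3)*(t - 5)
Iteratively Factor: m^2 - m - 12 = (m - 4)*(m + 3)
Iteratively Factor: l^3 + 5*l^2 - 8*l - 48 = (l - 3)*(l^2 + 8*l + 16) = (l - 3)*(l + 4)*(l + 4)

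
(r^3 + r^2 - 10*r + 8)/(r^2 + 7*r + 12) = (r^2 - 3*r + 2)/(r + 3)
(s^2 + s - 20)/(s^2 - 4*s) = (s + 5)/s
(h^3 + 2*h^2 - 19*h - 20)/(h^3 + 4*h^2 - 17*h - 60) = (h + 1)/(h + 3)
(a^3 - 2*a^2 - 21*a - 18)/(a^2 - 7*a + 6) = (a^2 + 4*a + 3)/(a - 1)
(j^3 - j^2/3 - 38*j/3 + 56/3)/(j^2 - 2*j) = j + 5/3 - 28/(3*j)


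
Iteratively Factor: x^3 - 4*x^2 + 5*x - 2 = (x - 1)*(x^2 - 3*x + 2) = (x - 2)*(x - 1)*(x - 1)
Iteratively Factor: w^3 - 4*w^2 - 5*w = (w)*(w^2 - 4*w - 5) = w*(w + 1)*(w - 5)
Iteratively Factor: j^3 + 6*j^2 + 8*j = (j + 2)*(j^2 + 4*j) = (j + 2)*(j + 4)*(j)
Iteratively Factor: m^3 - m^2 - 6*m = (m + 2)*(m^2 - 3*m) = (m - 3)*(m + 2)*(m)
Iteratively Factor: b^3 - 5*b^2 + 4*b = (b - 4)*(b^2 - b) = (b - 4)*(b - 1)*(b)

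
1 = 1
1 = 1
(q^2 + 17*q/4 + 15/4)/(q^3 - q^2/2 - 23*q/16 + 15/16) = 4*(q + 3)/(4*q^2 - 7*q + 3)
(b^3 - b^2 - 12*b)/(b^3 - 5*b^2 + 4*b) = (b + 3)/(b - 1)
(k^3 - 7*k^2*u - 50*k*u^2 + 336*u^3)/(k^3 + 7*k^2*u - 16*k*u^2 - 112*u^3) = (-k^2 + 14*k*u - 48*u^2)/(-k^2 + 16*u^2)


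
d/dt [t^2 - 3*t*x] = 2*t - 3*x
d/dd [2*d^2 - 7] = 4*d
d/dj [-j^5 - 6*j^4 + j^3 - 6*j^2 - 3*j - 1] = -5*j^4 - 24*j^3 + 3*j^2 - 12*j - 3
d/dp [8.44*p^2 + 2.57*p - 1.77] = 16.88*p + 2.57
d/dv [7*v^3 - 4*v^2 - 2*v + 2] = 21*v^2 - 8*v - 2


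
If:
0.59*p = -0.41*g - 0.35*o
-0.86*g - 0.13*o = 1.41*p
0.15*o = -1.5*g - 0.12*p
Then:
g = 0.00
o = 0.00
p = 0.00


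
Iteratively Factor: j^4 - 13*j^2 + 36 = (j + 2)*(j^3 - 2*j^2 - 9*j + 18) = (j + 2)*(j + 3)*(j^2 - 5*j + 6) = (j - 2)*(j + 2)*(j + 3)*(j - 3)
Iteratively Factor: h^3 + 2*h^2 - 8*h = (h + 4)*(h^2 - 2*h) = h*(h + 4)*(h - 2)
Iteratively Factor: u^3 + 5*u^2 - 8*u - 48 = (u - 3)*(u^2 + 8*u + 16) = (u - 3)*(u + 4)*(u + 4)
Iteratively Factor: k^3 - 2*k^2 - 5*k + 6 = (k - 3)*(k^2 + k - 2) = (k - 3)*(k + 2)*(k - 1)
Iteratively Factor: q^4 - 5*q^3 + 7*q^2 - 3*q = (q - 3)*(q^3 - 2*q^2 + q) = (q - 3)*(q - 1)*(q^2 - q) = (q - 3)*(q - 1)^2*(q)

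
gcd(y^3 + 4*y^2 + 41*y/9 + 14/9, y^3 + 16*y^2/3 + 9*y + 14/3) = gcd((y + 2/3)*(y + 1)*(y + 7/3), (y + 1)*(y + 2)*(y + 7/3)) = y^2 + 10*y/3 + 7/3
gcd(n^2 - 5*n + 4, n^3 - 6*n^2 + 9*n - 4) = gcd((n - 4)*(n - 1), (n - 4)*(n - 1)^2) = n^2 - 5*n + 4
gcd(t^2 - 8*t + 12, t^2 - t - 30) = t - 6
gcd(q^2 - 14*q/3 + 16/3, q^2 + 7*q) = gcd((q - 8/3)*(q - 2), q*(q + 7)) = 1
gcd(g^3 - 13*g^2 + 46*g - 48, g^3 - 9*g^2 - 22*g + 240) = g - 8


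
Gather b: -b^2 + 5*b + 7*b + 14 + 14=-b^2 + 12*b + 28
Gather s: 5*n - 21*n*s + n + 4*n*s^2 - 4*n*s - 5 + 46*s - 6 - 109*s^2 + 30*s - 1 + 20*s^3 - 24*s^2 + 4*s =6*n + 20*s^3 + s^2*(4*n - 133) + s*(80 - 25*n) - 12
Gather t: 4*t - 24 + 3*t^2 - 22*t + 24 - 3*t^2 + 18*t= 0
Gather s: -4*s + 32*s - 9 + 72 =28*s + 63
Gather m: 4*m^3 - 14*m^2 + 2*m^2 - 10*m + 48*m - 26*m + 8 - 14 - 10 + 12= 4*m^3 - 12*m^2 + 12*m - 4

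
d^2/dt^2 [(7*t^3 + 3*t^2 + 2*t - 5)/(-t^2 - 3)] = 2*(19*t^3 + 42*t^2 - 171*t - 42)/(t^6 + 9*t^4 + 27*t^2 + 27)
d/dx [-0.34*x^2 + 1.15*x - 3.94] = 1.15 - 0.68*x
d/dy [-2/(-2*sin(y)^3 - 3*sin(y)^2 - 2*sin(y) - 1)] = 4*(-3*sin(y) + 3*cos(y)^2 - 4)*cos(y)/((sin(y) + 1)^2*(sin(y) - cos(2*y) + 2)^2)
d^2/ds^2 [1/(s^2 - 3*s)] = 2*(-s*(s - 3) + (2*s - 3)^2)/(s^3*(s - 3)^3)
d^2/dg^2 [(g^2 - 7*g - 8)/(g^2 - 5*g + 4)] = 4*(-g^3 - 18*g^2 + 102*g - 146)/(g^6 - 15*g^5 + 87*g^4 - 245*g^3 + 348*g^2 - 240*g + 64)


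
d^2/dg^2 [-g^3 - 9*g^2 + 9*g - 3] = -6*g - 18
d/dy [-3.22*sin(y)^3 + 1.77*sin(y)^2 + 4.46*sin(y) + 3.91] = (-9.66*sin(y)^2 + 3.54*sin(y) + 4.46)*cos(y)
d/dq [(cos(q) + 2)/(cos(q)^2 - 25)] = (cos(q)^2 + 4*cos(q) + 25)*sin(q)/(cos(q)^2 - 25)^2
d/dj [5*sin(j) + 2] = 5*cos(j)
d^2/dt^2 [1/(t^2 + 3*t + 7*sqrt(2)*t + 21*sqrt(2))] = 2*(-t^2 - 7*sqrt(2)*t - 3*t + (2*t + 3 + 7*sqrt(2))^2 - 21*sqrt(2))/(t^2 + 3*t + 7*sqrt(2)*t + 21*sqrt(2))^3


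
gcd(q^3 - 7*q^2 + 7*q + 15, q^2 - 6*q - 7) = q + 1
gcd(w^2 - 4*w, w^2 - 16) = w - 4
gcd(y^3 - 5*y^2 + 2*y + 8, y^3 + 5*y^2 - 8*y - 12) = y^2 - y - 2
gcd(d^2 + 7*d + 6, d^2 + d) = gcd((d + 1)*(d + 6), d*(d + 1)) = d + 1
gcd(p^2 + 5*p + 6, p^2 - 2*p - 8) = p + 2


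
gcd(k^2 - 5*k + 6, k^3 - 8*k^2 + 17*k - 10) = k - 2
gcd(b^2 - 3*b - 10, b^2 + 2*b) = b + 2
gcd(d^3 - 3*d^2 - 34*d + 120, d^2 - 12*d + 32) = d - 4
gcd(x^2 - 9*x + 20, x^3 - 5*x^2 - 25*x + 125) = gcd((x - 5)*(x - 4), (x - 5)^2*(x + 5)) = x - 5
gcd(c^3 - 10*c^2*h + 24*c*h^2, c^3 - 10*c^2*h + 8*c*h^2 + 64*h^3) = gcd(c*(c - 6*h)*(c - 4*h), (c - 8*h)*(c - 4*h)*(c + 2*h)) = c - 4*h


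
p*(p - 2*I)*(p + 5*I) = p^3 + 3*I*p^2 + 10*p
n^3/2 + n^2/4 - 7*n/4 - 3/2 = (n/2 + 1/2)*(n - 2)*(n + 3/2)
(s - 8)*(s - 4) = s^2 - 12*s + 32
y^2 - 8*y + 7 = (y - 7)*(y - 1)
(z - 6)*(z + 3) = z^2 - 3*z - 18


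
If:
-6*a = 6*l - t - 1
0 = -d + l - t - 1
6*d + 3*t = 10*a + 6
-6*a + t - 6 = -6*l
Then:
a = -4/7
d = 43/84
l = 7/12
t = -13/14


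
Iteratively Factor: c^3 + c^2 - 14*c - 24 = (c + 2)*(c^2 - c - 12) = (c + 2)*(c + 3)*(c - 4)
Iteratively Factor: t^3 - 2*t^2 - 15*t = (t)*(t^2 - 2*t - 15) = t*(t - 5)*(t + 3)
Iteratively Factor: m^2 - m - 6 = (m - 3)*(m + 2)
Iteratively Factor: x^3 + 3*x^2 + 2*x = (x + 1)*(x^2 + 2*x) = x*(x + 1)*(x + 2)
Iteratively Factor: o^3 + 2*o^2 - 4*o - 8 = (o + 2)*(o^2 - 4) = (o + 2)^2*(o - 2)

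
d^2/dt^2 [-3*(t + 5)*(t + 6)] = -6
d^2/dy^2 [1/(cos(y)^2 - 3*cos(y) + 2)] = (-4*sin(y)^4 + 3*sin(y)^2 - 69*cos(y)/4 + 9*cos(3*y)/4 + 15)/((cos(y) - 2)^3*(cos(y) - 1)^3)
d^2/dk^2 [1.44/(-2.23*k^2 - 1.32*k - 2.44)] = (14.321952*k^2 + 8.477568*k - 1.44*(4.46*k + 1.32)*(8.92*k + 2.64) + 15.670656)/(2.23*k^2 + 1.32*k + 2.44)^3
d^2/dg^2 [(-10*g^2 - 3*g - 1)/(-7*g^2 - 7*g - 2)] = 2*(-343*g^3 - 273*g^2 + 21*g + 33)/(343*g^6 + 1029*g^5 + 1323*g^4 + 931*g^3 + 378*g^2 + 84*g + 8)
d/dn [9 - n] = -1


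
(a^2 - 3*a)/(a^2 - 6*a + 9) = a/(a - 3)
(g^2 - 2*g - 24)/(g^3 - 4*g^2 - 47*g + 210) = (g + 4)/(g^2 + 2*g - 35)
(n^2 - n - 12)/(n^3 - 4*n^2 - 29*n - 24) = (n - 4)/(n^2 - 7*n - 8)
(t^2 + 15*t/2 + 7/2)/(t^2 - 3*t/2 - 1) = (t + 7)/(t - 2)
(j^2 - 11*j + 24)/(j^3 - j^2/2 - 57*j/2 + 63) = 2*(j - 8)/(2*j^2 + 5*j - 42)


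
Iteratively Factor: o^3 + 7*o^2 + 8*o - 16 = (o - 1)*(o^2 + 8*o + 16) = (o - 1)*(o + 4)*(o + 4)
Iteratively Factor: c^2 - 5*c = (c)*(c - 5)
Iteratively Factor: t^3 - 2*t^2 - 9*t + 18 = (t + 3)*(t^2 - 5*t + 6) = (t - 2)*(t + 3)*(t - 3)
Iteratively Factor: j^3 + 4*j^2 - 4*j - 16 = (j - 2)*(j^2 + 6*j + 8) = (j - 2)*(j + 2)*(j + 4)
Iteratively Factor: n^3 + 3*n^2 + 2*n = (n + 1)*(n^2 + 2*n) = (n + 1)*(n + 2)*(n)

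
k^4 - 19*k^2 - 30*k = k*(k - 5)*(k + 2)*(k + 3)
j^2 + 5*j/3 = j*(j + 5/3)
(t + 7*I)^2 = t^2 + 14*I*t - 49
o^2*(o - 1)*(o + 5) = o^4 + 4*o^3 - 5*o^2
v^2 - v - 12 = (v - 4)*(v + 3)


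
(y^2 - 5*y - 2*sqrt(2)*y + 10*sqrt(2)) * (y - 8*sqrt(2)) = y^3 - 10*sqrt(2)*y^2 - 5*y^2 + 32*y + 50*sqrt(2)*y - 160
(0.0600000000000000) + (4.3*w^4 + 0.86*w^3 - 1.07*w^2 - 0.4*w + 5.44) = 4.3*w^4 + 0.86*w^3 - 1.07*w^2 - 0.4*w + 5.5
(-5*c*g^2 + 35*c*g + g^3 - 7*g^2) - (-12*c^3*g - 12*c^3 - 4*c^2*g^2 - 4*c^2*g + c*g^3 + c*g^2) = 12*c^3*g + 12*c^3 + 4*c^2*g^2 + 4*c^2*g - c*g^3 - 6*c*g^2 + 35*c*g + g^3 - 7*g^2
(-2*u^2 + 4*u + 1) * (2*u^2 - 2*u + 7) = -4*u^4 + 12*u^3 - 20*u^2 + 26*u + 7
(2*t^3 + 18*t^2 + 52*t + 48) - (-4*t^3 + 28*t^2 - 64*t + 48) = 6*t^3 - 10*t^2 + 116*t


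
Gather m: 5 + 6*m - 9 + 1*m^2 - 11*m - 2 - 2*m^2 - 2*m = -m^2 - 7*m - 6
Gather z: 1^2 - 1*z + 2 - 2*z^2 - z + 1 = -2*z^2 - 2*z + 4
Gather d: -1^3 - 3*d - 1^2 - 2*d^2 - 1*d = -2*d^2 - 4*d - 2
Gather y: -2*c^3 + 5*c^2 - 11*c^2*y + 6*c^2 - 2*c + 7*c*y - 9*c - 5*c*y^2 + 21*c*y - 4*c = -2*c^3 + 11*c^2 - 5*c*y^2 - 15*c + y*(-11*c^2 + 28*c)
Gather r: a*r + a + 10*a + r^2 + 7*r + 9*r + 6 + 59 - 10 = 11*a + r^2 + r*(a + 16) + 55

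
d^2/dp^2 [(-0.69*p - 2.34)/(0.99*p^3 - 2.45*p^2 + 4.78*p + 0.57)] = (-4.057614*p^5 - 17.479638*p^4 + 89.057706*p^3 - 146.042784*p^2 + 166.563702*p - 109.706184)/(0.970299*p^9 - 7.203735*p^8 + 31.882059*p^7 - 82.593494*p^6 + 145.640388*p^5 - 141.487341*p^4 + 70.128685*p^3 + 36.682749*p^2 + 4.659066*p + 0.185193)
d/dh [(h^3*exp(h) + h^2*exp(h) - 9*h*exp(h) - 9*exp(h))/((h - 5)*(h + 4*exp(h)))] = ((h - 5)*(h + 4*exp(h))*(h^3 + 4*h^2 - 7*h - 18) - (h - 5)*(4*exp(h) + 1)*(h^3 + h^2 - 9*h - 9) + (h + 4*exp(h))*(-h^3 - h^2 + 9*h + 9))*exp(h)/((h - 5)^2*(h + 4*exp(h))^2)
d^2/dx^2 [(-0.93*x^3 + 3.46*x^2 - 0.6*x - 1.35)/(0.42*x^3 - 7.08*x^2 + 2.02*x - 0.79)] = (-4.44089209850063e-16*x^7 - 4.310208*x^6 + 4.09903199999985*x^5 - 13.4683919999998*x^4 + 122.949432*x^3 - 522.495108*x^2 + 129.808422*x + 6.488372)/(0.074088*x^9 - 3.746736*x^8 + 64.228248*x^7 - 391.353012*x^6 + 323.002152*x^5 - 209.48868*x^4 + 76.818358*x^3 - 22.926432*x^2 + 3.782046*x - 0.493039)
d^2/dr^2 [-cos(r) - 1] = cos(r)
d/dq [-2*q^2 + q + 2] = 1 - 4*q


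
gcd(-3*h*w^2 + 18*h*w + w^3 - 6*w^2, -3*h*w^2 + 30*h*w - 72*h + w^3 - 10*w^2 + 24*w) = -3*h*w + 18*h + w^2 - 6*w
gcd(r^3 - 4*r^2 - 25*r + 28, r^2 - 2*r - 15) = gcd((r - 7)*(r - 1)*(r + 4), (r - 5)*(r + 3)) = 1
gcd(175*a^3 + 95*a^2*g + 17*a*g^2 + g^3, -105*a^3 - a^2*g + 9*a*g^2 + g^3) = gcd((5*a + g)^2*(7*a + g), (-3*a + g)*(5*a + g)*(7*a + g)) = 35*a^2 + 12*a*g + g^2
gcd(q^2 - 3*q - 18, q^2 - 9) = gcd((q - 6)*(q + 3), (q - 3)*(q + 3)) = q + 3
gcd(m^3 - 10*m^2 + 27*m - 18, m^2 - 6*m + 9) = m - 3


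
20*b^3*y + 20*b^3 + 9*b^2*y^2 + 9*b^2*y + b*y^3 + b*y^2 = (4*b + y)*(5*b + y)*(b*y + b)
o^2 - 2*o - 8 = (o - 4)*(o + 2)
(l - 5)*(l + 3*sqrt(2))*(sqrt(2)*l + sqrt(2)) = sqrt(2)*l^3 - 4*sqrt(2)*l^2 + 6*l^2 - 24*l - 5*sqrt(2)*l - 30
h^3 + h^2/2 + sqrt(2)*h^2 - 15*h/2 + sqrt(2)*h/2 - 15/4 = (h + 1/2)*(h - 3*sqrt(2)/2)*(h + 5*sqrt(2)/2)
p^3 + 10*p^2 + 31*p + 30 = (p + 2)*(p + 3)*(p + 5)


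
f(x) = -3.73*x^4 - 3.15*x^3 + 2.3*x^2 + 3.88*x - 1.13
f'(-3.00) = 307.87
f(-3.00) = -209.15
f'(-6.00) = 2858.80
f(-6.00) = -4095.29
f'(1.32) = -40.83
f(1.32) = -10.57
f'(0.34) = 3.77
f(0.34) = 0.28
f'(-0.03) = 3.73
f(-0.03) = -1.24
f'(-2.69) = 213.54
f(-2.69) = -128.92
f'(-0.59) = 0.94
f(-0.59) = -2.42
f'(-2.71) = 218.96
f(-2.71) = -133.24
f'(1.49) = -59.60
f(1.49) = -19.05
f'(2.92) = -434.73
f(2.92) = -319.78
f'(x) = -14.92*x^3 - 9.45*x^2 + 4.6*x + 3.88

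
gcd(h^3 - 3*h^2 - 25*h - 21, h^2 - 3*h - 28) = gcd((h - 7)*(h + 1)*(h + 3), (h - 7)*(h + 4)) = h - 7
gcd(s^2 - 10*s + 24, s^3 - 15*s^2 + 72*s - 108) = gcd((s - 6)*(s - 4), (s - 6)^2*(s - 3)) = s - 6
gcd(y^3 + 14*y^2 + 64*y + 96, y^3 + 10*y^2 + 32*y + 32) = y^2 + 8*y + 16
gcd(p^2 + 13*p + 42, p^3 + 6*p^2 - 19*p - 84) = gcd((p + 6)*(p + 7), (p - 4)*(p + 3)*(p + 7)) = p + 7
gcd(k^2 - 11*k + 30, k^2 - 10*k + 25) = k - 5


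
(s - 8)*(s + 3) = s^2 - 5*s - 24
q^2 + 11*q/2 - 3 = (q - 1/2)*(q + 6)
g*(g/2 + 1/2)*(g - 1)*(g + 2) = g^4/2 + g^3 - g^2/2 - g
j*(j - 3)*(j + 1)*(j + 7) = j^4 + 5*j^3 - 17*j^2 - 21*j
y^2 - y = y*(y - 1)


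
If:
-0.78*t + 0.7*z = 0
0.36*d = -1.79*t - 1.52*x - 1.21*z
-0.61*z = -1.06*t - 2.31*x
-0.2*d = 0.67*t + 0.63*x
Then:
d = 0.00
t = 0.00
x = 0.00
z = 0.00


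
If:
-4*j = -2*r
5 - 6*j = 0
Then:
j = 5/6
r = 5/3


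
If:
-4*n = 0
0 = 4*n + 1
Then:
No Solution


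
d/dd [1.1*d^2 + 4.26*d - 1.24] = 2.2*d + 4.26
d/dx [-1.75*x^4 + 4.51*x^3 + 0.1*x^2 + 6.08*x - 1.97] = -7.0*x^3 + 13.53*x^2 + 0.2*x + 6.08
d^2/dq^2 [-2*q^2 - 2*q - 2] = -4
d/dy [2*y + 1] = 2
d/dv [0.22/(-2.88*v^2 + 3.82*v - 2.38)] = (1.2672*v - 0.8404)/(2.88*v^2 - 3.82*v + 2.38)^2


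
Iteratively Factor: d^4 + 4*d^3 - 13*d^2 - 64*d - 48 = (d + 1)*(d^3 + 3*d^2 - 16*d - 48) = (d - 4)*(d + 1)*(d^2 + 7*d + 12) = (d - 4)*(d + 1)*(d + 3)*(d + 4)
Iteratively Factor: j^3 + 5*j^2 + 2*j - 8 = (j + 2)*(j^2 + 3*j - 4) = (j + 2)*(j + 4)*(j - 1)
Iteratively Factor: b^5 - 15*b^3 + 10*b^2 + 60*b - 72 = (b - 2)*(b^4 + 2*b^3 - 11*b^2 - 12*b + 36) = (b - 2)*(b + 3)*(b^3 - b^2 - 8*b + 12) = (b - 2)^2*(b + 3)*(b^2 + b - 6) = (b - 2)^2*(b + 3)^2*(b - 2)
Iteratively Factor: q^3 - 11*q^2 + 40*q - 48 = (q - 4)*(q^2 - 7*q + 12) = (q - 4)*(q - 3)*(q - 4)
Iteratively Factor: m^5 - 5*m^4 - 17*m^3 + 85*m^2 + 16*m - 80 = (m + 4)*(m^4 - 9*m^3 + 19*m^2 + 9*m - 20) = (m - 1)*(m + 4)*(m^3 - 8*m^2 + 11*m + 20) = (m - 4)*(m - 1)*(m + 4)*(m^2 - 4*m - 5) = (m - 4)*(m - 1)*(m + 1)*(m + 4)*(m - 5)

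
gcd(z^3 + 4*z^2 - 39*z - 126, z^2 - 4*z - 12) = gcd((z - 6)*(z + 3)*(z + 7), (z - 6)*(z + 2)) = z - 6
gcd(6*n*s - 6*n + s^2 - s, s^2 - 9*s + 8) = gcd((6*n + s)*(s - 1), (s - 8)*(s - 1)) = s - 1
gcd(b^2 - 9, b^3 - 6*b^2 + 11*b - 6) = b - 3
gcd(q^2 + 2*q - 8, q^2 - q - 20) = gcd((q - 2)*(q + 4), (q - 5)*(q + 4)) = q + 4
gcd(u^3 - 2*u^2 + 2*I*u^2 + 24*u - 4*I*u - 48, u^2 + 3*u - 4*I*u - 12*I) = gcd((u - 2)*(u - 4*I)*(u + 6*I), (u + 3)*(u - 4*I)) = u - 4*I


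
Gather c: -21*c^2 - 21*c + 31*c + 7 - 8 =-21*c^2 + 10*c - 1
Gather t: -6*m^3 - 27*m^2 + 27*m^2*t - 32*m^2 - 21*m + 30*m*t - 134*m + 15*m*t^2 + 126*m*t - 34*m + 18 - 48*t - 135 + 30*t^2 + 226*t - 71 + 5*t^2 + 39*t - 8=-6*m^3 - 59*m^2 - 189*m + t^2*(15*m + 35) + t*(27*m^2 + 156*m + 217) - 196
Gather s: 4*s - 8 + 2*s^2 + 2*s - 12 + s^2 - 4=3*s^2 + 6*s - 24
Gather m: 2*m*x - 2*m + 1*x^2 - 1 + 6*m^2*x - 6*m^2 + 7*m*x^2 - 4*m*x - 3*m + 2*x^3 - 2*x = m^2*(6*x - 6) + m*(7*x^2 - 2*x - 5) + 2*x^3 + x^2 - 2*x - 1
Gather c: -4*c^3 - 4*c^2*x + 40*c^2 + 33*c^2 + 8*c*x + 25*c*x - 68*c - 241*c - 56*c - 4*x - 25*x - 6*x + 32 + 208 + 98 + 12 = -4*c^3 + c^2*(73 - 4*x) + c*(33*x - 365) - 35*x + 350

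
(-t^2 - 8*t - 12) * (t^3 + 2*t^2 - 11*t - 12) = -t^5 - 10*t^4 - 17*t^3 + 76*t^2 + 228*t + 144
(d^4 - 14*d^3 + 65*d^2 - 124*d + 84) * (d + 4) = d^5 - 10*d^4 + 9*d^3 + 136*d^2 - 412*d + 336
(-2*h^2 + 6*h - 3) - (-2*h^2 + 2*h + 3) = 4*h - 6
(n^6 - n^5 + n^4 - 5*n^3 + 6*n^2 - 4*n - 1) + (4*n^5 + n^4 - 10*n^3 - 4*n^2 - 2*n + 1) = n^6 + 3*n^5 + 2*n^4 - 15*n^3 + 2*n^2 - 6*n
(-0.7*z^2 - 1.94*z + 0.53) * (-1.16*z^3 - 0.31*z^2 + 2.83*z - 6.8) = 0.812*z^5 + 2.4674*z^4 - 1.9944*z^3 - 0.8945*z^2 + 14.6919*z - 3.604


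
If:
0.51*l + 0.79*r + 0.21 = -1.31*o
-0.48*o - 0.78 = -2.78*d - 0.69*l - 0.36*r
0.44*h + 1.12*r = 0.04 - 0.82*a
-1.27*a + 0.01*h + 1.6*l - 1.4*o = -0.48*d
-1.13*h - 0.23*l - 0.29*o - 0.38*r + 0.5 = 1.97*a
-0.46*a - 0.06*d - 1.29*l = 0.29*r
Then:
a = 0.14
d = 0.30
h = 0.28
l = -0.02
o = -0.05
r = -0.17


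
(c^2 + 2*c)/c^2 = (c + 2)/c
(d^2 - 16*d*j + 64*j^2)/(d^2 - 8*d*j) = (d - 8*j)/d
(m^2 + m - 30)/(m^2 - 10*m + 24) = (m^2 + m - 30)/(m^2 - 10*m + 24)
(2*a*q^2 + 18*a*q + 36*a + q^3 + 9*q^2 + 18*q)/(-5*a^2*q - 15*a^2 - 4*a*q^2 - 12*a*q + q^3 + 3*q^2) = (2*a*q + 12*a + q^2 + 6*q)/(-5*a^2 - 4*a*q + q^2)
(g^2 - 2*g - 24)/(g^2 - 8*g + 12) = (g + 4)/(g - 2)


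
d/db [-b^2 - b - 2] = -2*b - 1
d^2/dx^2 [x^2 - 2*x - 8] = 2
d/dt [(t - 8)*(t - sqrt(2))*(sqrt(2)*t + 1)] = 3*sqrt(2)*t^2 - 16*sqrt(2)*t - 2*t - sqrt(2) + 8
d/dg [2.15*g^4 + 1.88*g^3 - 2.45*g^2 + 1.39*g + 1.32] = 8.6*g^3 + 5.64*g^2 - 4.9*g + 1.39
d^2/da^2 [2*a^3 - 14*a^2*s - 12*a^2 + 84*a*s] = 12*a - 28*s - 24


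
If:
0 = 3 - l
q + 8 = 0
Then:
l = 3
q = -8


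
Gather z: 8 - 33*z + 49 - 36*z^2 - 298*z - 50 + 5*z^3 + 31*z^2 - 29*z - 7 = 5*z^3 - 5*z^2 - 360*z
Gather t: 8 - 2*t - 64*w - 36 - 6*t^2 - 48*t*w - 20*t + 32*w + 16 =-6*t^2 + t*(-48*w - 22) - 32*w - 12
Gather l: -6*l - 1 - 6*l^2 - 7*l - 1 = -6*l^2 - 13*l - 2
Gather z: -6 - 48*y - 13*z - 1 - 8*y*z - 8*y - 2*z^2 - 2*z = -56*y - 2*z^2 + z*(-8*y - 15) - 7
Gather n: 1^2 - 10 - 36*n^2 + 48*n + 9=-36*n^2 + 48*n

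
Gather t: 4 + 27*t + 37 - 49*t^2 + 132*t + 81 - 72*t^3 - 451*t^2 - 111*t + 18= -72*t^3 - 500*t^2 + 48*t + 140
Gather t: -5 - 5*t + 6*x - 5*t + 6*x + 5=-10*t + 12*x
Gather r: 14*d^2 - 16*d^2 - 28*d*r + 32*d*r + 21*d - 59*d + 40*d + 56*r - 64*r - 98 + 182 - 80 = -2*d^2 + 2*d + r*(4*d - 8) + 4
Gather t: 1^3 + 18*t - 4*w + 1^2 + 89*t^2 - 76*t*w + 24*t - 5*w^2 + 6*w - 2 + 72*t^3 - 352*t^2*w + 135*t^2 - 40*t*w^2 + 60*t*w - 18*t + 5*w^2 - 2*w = 72*t^3 + t^2*(224 - 352*w) + t*(-40*w^2 - 16*w + 24)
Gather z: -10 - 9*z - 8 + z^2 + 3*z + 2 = z^2 - 6*z - 16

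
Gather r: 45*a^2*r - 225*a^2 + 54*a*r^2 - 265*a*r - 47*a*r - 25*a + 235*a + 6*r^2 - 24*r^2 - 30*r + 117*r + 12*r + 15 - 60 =-225*a^2 + 210*a + r^2*(54*a - 18) + r*(45*a^2 - 312*a + 99) - 45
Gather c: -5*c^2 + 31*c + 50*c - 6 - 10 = -5*c^2 + 81*c - 16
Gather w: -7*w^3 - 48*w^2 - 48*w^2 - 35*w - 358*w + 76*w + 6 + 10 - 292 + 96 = -7*w^3 - 96*w^2 - 317*w - 180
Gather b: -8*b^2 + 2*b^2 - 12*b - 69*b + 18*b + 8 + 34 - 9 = -6*b^2 - 63*b + 33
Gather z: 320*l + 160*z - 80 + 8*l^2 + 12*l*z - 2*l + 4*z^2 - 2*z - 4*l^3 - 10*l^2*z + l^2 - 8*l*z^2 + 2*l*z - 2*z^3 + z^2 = -4*l^3 + 9*l^2 + 318*l - 2*z^3 + z^2*(5 - 8*l) + z*(-10*l^2 + 14*l + 158) - 80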